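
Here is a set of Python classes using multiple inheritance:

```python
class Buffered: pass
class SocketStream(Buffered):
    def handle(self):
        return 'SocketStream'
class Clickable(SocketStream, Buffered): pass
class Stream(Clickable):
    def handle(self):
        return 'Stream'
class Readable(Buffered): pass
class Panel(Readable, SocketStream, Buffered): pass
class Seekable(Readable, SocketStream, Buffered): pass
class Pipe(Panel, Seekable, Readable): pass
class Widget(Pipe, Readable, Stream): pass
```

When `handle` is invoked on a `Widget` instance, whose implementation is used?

L[Widget] = Widget + merge(L[Pipe], L[Readable], L[Stream], [Pipe Readable Stream])
  take Pipe:  [Pipe Panel Seekable Readable SocketStream Buffered object] + [Readable Buffered object] + [Stream Clickable SocketStream Buffered object] + [Pipe Readable Stream]
  take Panel:  [Panel Seekable Readable SocketStream Buffered object] + [Readable Buffered object] + [Stream Clickable SocketStream Buffered object] + [Readable Stream]
  take Seekable:  [Seekable Readable SocketStream Buffered object] + [Readable Buffered object] + [Stream Clickable SocketStream Buffered object] + [Readable Stream]
  take Readable:  [Readable SocketStream Buffered object] + [Readable Buffered object] + [Stream Clickable SocketStream Buffered object] + [Readable Stream]
  take Stream:  [SocketStream Buffered object] + [Buffered object] + [Stream Clickable SocketStream Buffered object] + [Stream]
  take Clickable:  [SocketStream Buffered object] + [Buffered object] + [Clickable SocketStream Buffered object]
  take SocketStream:  [SocketStream Buffered object] + [Buffered object] + [SocketStream Buffered object]
  take Buffered:  [Buffered object] + [Buffered object] + [Buffered object]
  take object:  [object] + [object] + [object]
MRO: Widget Pipe Panel Seekable Readable Stream Clickable SocketStream Buffered object
handle is defined in: SocketStream, Stream. First along the MRO is Stream.

Stream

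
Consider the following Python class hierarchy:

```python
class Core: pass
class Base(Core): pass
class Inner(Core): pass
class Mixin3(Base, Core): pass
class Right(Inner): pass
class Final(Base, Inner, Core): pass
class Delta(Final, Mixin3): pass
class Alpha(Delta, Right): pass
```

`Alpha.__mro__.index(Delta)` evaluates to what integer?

1

L[Alpha] = Alpha + merge(L[Delta], L[Right], [Delta Right])
  take Delta:  [Delta Final Mixin3 Base Inner Core object] + [Right Inner Core object] + [Delta Right]
  take Final:  [Final Mixin3 Base Inner Core object] + [Right Inner Core object] + [Right]
  take Mixin3:  [Mixin3 Base Inner Core object] + [Right Inner Core object] + [Right]
  take Base:  [Base Inner Core object] + [Right Inner Core object] + [Right]
  take Right:  [Inner Core object] + [Right Inner Core object] + [Right]
  take Inner:  [Inner Core object] + [Inner Core object]
  take Core:  [Core object] + [Core object]
  take object:  [object] + [object]
MRO: Alpha Delta Final Mixin3 Base Right Inner Core object
Delta sits at index 1.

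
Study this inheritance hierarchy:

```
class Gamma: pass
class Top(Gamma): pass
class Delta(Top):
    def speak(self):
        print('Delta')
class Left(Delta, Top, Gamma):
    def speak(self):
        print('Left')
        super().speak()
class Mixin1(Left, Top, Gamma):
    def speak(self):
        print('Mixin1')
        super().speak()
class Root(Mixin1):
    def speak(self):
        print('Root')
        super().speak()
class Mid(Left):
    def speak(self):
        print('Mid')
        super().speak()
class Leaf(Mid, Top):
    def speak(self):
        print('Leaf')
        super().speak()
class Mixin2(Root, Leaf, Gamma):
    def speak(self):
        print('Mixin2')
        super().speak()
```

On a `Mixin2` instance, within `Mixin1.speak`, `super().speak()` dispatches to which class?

Leaf

L[Mixin2] = Mixin2 + merge(L[Root], L[Leaf], L[Gamma], [Root Leaf Gamma])
  take Root:  [Root Mixin1 Left Delta Top Gamma object] + [Leaf Mid Left Delta Top Gamma object] + [Gamma object] + [Root Leaf Gamma]
  take Mixin1:  [Mixin1 Left Delta Top Gamma object] + [Leaf Mid Left Delta Top Gamma object] + [Gamma object] + [Leaf Gamma]
  take Leaf:  [Left Delta Top Gamma object] + [Leaf Mid Left Delta Top Gamma object] + [Gamma object] + [Leaf Gamma]
  take Mid:  [Left Delta Top Gamma object] + [Mid Left Delta Top Gamma object] + [Gamma object] + [Gamma]
  take Left:  [Left Delta Top Gamma object] + [Left Delta Top Gamma object] + [Gamma object] + [Gamma]
  take Delta:  [Delta Top Gamma object] + [Delta Top Gamma object] + [Gamma object] + [Gamma]
  take Top:  [Top Gamma object] + [Top Gamma object] + [Gamma object] + [Gamma]
  take Gamma:  [Gamma object] + [Gamma object] + [Gamma object] + [Gamma]
  take object:  [object] + [object] + [object]
MRO: Mixin2 Root Mixin1 Leaf Mid Left Delta Top Gamma object
super() in Mixin1.speak on a Mixin2 instance goes to the class after Mixin1 in Mixin2's MRO: Leaf.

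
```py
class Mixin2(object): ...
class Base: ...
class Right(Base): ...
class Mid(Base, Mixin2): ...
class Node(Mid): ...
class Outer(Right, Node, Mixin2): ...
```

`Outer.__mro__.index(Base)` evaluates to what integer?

4

L[Outer] = Outer + merge(L[Right], L[Node], L[Mixin2], [Right Node Mixin2])
  take Right:  [Right Base object] + [Node Mid Base Mixin2 object] + [Mixin2 object] + [Right Node Mixin2]
  take Node:  [Base object] + [Node Mid Base Mixin2 object] + [Mixin2 object] + [Node Mixin2]
  take Mid:  [Base object] + [Mid Base Mixin2 object] + [Mixin2 object] + [Mixin2]
  take Base:  [Base object] + [Base Mixin2 object] + [Mixin2 object] + [Mixin2]
  take Mixin2:  [object] + [Mixin2 object] + [Mixin2 object] + [Mixin2]
  take object:  [object] + [object] + [object]
MRO: Outer Right Node Mid Base Mixin2 object
Base sits at index 4.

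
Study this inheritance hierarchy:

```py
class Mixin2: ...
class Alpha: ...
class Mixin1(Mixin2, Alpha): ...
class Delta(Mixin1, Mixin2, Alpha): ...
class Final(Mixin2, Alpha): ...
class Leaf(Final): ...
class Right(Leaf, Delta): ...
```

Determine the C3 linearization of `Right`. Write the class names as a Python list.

[Right, Leaf, Final, Delta, Mixin1, Mixin2, Alpha, object]

L[Right] = Right + merge(L[Leaf], L[Delta], [Leaf Delta])
  take Leaf:  [Leaf Final Mixin2 Alpha object] + [Delta Mixin1 Mixin2 Alpha object] + [Leaf Delta]
  take Final:  [Final Mixin2 Alpha object] + [Delta Mixin1 Mixin2 Alpha object] + [Delta]
  take Delta:  [Mixin2 Alpha object] + [Delta Mixin1 Mixin2 Alpha object] + [Delta]
  take Mixin1:  [Mixin2 Alpha object] + [Mixin1 Mixin2 Alpha object]
  take Mixin2:  [Mixin2 Alpha object] + [Mixin2 Alpha object]
  take Alpha:  [Alpha object] + [Alpha object]
  take object:  [object] + [object]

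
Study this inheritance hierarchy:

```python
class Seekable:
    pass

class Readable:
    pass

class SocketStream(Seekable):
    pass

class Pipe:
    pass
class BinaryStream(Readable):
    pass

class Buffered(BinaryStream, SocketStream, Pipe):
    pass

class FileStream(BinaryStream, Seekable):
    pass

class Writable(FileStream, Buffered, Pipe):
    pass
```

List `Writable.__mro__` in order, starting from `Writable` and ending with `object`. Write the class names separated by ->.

Writable -> FileStream -> Buffered -> BinaryStream -> Readable -> SocketStream -> Seekable -> Pipe -> object

L[Writable] = Writable + merge(L[FileStream], L[Buffered], L[Pipe], [FileStream Buffered Pipe])
  take FileStream:  [FileStream BinaryStream Readable Seekable object] + [Buffered BinaryStream Readable SocketStream Seekable Pipe object] + [Pipe object] + [FileStream Buffered Pipe]
  take Buffered:  [BinaryStream Readable Seekable object] + [Buffered BinaryStream Readable SocketStream Seekable Pipe object] + [Pipe object] + [Buffered Pipe]
  take BinaryStream:  [BinaryStream Readable Seekable object] + [BinaryStream Readable SocketStream Seekable Pipe object] + [Pipe object] + [Pipe]
  take Readable:  [Readable Seekable object] + [Readable SocketStream Seekable Pipe object] + [Pipe object] + [Pipe]
  take SocketStream:  [Seekable object] + [SocketStream Seekable Pipe object] + [Pipe object] + [Pipe]
  take Seekable:  [Seekable object] + [Seekable Pipe object] + [Pipe object] + [Pipe]
  take Pipe:  [object] + [Pipe object] + [Pipe object] + [Pipe]
  take object:  [object] + [object] + [object]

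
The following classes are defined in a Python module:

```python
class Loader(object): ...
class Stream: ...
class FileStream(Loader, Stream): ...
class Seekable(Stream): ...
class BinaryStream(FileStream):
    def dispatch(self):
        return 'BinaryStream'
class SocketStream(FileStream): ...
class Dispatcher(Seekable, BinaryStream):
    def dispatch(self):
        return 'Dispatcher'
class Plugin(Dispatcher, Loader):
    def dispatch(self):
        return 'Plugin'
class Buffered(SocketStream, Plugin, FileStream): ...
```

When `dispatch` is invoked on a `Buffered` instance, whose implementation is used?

Plugin

L[Buffered] = Buffered + merge(L[SocketStream], L[Plugin], L[FileStream], [SocketStream Plugin FileStream])
  take SocketStream:  [SocketStream FileStream Loader Stream object] + [Plugin Dispatcher Seekable BinaryStream FileStream Loader Stream object] + [FileStream Loader Stream object] + [SocketStream Plugin FileStream]
  take Plugin:  [FileStream Loader Stream object] + [Plugin Dispatcher Seekable BinaryStream FileStream Loader Stream object] + [FileStream Loader Stream object] + [Plugin FileStream]
  take Dispatcher:  [FileStream Loader Stream object] + [Dispatcher Seekable BinaryStream FileStream Loader Stream object] + [FileStream Loader Stream object] + [FileStream]
  take Seekable:  [FileStream Loader Stream object] + [Seekable BinaryStream FileStream Loader Stream object] + [FileStream Loader Stream object] + [FileStream]
  take BinaryStream:  [FileStream Loader Stream object] + [BinaryStream FileStream Loader Stream object] + [FileStream Loader Stream object] + [FileStream]
  take FileStream:  [FileStream Loader Stream object] + [FileStream Loader Stream object] + [FileStream Loader Stream object] + [FileStream]
  take Loader:  [Loader Stream object] + [Loader Stream object] + [Loader Stream object]
  take Stream:  [Stream object] + [Stream object] + [Stream object]
  take object:  [object] + [object] + [object]
MRO: Buffered SocketStream Plugin Dispatcher Seekable BinaryStream FileStream Loader Stream object
dispatch is defined in: BinaryStream, Dispatcher, Plugin. First along the MRO is Plugin.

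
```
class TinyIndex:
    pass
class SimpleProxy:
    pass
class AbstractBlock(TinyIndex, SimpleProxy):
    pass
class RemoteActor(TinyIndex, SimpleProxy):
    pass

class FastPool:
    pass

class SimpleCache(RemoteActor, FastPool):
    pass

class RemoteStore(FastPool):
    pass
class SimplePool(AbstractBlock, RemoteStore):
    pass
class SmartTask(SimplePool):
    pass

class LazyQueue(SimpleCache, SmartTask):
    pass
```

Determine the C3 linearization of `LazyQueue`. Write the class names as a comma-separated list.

L[LazyQueue] = LazyQueue + merge(L[SimpleCache], L[SmartTask], [SimpleCache SmartTask])
  take SimpleCache:  [SimpleCache RemoteActor TinyIndex SimpleProxy FastPool object] + [SmartTask SimplePool AbstractBlock TinyIndex SimpleProxy RemoteStore FastPool object] + [SimpleCache SmartTask]
  take RemoteActor:  [RemoteActor TinyIndex SimpleProxy FastPool object] + [SmartTask SimplePool AbstractBlock TinyIndex SimpleProxy RemoteStore FastPool object] + [SmartTask]
  take SmartTask:  [TinyIndex SimpleProxy FastPool object] + [SmartTask SimplePool AbstractBlock TinyIndex SimpleProxy RemoteStore FastPool object] + [SmartTask]
  take SimplePool:  [TinyIndex SimpleProxy FastPool object] + [SimplePool AbstractBlock TinyIndex SimpleProxy RemoteStore FastPool object]
  take AbstractBlock:  [TinyIndex SimpleProxy FastPool object] + [AbstractBlock TinyIndex SimpleProxy RemoteStore FastPool object]
  take TinyIndex:  [TinyIndex SimpleProxy FastPool object] + [TinyIndex SimpleProxy RemoteStore FastPool object]
  take SimpleProxy:  [SimpleProxy FastPool object] + [SimpleProxy RemoteStore FastPool object]
  take RemoteStore:  [FastPool object] + [RemoteStore FastPool object]
  take FastPool:  [FastPool object] + [FastPool object]
  take object:  [object] + [object]

LazyQueue, SimpleCache, RemoteActor, SmartTask, SimplePool, AbstractBlock, TinyIndex, SimpleProxy, RemoteStore, FastPool, object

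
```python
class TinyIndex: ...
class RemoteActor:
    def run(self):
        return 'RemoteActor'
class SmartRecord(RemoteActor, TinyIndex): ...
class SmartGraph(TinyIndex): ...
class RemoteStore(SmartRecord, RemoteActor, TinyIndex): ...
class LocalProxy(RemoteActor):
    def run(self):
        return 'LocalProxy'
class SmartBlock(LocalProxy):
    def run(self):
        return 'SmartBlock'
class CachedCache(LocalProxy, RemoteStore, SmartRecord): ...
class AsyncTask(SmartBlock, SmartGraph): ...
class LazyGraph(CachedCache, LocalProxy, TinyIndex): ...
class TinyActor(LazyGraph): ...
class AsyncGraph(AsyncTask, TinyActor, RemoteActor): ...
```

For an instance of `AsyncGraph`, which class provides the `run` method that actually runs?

L[AsyncGraph] = AsyncGraph + merge(L[AsyncTask], L[TinyActor], L[RemoteActor], [AsyncTask TinyActor RemoteActor])
  take AsyncTask:  [AsyncTask SmartBlock LocalProxy RemoteActor SmartGraph TinyIndex object] + [TinyActor LazyGraph CachedCache LocalProxy RemoteStore SmartRecord RemoteActor TinyIndex object] + [RemoteActor object] + [AsyncTask TinyActor RemoteActor]
  take SmartBlock:  [SmartBlock LocalProxy RemoteActor SmartGraph TinyIndex object] + [TinyActor LazyGraph CachedCache LocalProxy RemoteStore SmartRecord RemoteActor TinyIndex object] + [RemoteActor object] + [TinyActor RemoteActor]
  take TinyActor:  [LocalProxy RemoteActor SmartGraph TinyIndex object] + [TinyActor LazyGraph CachedCache LocalProxy RemoteStore SmartRecord RemoteActor TinyIndex object] + [RemoteActor object] + [TinyActor RemoteActor]
  take LazyGraph:  [LocalProxy RemoteActor SmartGraph TinyIndex object] + [LazyGraph CachedCache LocalProxy RemoteStore SmartRecord RemoteActor TinyIndex object] + [RemoteActor object] + [RemoteActor]
  take CachedCache:  [LocalProxy RemoteActor SmartGraph TinyIndex object] + [CachedCache LocalProxy RemoteStore SmartRecord RemoteActor TinyIndex object] + [RemoteActor object] + [RemoteActor]
  take LocalProxy:  [LocalProxy RemoteActor SmartGraph TinyIndex object] + [LocalProxy RemoteStore SmartRecord RemoteActor TinyIndex object] + [RemoteActor object] + [RemoteActor]
  take RemoteStore:  [RemoteActor SmartGraph TinyIndex object] + [RemoteStore SmartRecord RemoteActor TinyIndex object] + [RemoteActor object] + [RemoteActor]
  take SmartRecord:  [RemoteActor SmartGraph TinyIndex object] + [SmartRecord RemoteActor TinyIndex object] + [RemoteActor object] + [RemoteActor]
  take RemoteActor:  [RemoteActor SmartGraph TinyIndex object] + [RemoteActor TinyIndex object] + [RemoteActor object] + [RemoteActor]
  take SmartGraph:  [SmartGraph TinyIndex object] + [TinyIndex object] + [object]
  take TinyIndex:  [TinyIndex object] + [TinyIndex object] + [object]
  take object:  [object] + [object] + [object]
MRO: AsyncGraph AsyncTask SmartBlock TinyActor LazyGraph CachedCache LocalProxy RemoteStore SmartRecord RemoteActor SmartGraph TinyIndex object
run is defined in: LocalProxy, RemoteActor, SmartBlock. First along the MRO is SmartBlock.

SmartBlock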